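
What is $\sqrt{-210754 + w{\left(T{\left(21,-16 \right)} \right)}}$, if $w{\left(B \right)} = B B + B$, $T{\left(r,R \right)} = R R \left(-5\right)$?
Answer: $\sqrt{1426366} \approx 1194.3$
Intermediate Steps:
$T{\left(r,R \right)} = - 5 R^{2}$ ($T{\left(r,R \right)} = R^{2} \left(-5\right) = - 5 R^{2}$)
$w{\left(B \right)} = B + B^{2}$ ($w{\left(B \right)} = B^{2} + B = B + B^{2}$)
$\sqrt{-210754 + w{\left(T{\left(21,-16 \right)} \right)}} = \sqrt{-210754 + - 5 \left(-16\right)^{2} \left(1 - 5 \left(-16\right)^{2}\right)} = \sqrt{-210754 + \left(-5\right) 256 \left(1 - 1280\right)} = \sqrt{-210754 - 1280 \left(1 - 1280\right)} = \sqrt{-210754 - -1637120} = \sqrt{-210754 + 1637120} = \sqrt{1426366}$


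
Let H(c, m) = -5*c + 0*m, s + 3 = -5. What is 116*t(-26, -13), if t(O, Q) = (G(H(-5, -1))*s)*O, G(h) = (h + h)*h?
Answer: 30160000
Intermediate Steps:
s = -8 (s = -3 - 5 = -8)
H(c, m) = -5*c (H(c, m) = -5*c + 0 = -5*c)
G(h) = 2*h**2 (G(h) = (2*h)*h = 2*h**2)
t(O, Q) = -10000*O (t(O, Q) = ((2*(-5*(-5))**2)*(-8))*O = ((2*25**2)*(-8))*O = ((2*625)*(-8))*O = (1250*(-8))*O = -10000*O)
116*t(-26, -13) = 116*(-10000*(-26)) = 116*260000 = 30160000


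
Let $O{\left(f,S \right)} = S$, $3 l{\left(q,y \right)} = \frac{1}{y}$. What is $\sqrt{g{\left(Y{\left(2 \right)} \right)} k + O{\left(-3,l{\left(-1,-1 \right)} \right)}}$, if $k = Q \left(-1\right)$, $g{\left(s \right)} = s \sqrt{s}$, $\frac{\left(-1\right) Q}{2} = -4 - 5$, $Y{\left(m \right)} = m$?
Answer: $\frac{\sqrt{-3 - 324 \sqrt{2}}}{3} \approx 7.1586 i$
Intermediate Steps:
$l{\left(q,y \right)} = \frac{1}{3 y}$
$Q = 18$ ($Q = - 2 \left(-4 - 5\right) = \left(-2\right) \left(-9\right) = 18$)
$g{\left(s \right)} = s^{\frac{3}{2}}$
$k = -18$ ($k = 18 \left(-1\right) = -18$)
$\sqrt{g{\left(Y{\left(2 \right)} \right)} k + O{\left(-3,l{\left(-1,-1 \right)} \right)}} = \sqrt{2^{\frac{3}{2}} \left(-18\right) + \frac{1}{3 \left(-1\right)}} = \sqrt{2 \sqrt{2} \left(-18\right) + \frac{1}{3} \left(-1\right)} = \sqrt{- 36 \sqrt{2} - \frac{1}{3}} = \sqrt{- \frac{1}{3} - 36 \sqrt{2}}$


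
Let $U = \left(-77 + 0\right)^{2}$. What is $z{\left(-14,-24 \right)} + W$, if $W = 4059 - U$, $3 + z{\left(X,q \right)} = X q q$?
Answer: $-9937$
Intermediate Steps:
$z{\left(X,q \right)} = -3 + X q^{2}$ ($z{\left(X,q \right)} = -3 + X q q = -3 + X q^{2}$)
$U = 5929$ ($U = \left(-77\right)^{2} = 5929$)
$W = -1870$ ($W = 4059 - 5929 = -1870$)
$z{\left(-14,-24 \right)} + W = \left(-3 - 14 \left(-24\right)^{2}\right) - 1870 = \left(-3 - 8064\right) - 1870 = -8067 - 1870 = -9937$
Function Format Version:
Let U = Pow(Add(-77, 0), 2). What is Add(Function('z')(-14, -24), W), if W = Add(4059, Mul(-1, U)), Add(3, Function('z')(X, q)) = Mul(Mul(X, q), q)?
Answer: -9937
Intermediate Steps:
Function('z')(X, q) = Add(-3, Mul(X, Pow(q, 2))) (Function('z')(X, q) = Add(-3, Mul(Mul(X, q), q)) = Add(-3, Mul(X, Pow(q, 2))))
U = 5929 (U = Pow(-77, 2) = 5929)
W = -1870 (W = Add(4059, Mul(-1, 5929)) = Add(4059, -5929) = -1870)
Add(Function('z')(-14, -24), W) = Add(Add(-3, Mul(-14, Pow(-24, 2))), -1870) = Add(Add(-3, Mul(-14, 576)), -1870) = Add(Add(-3, -8064), -1870) = Add(-8067, -1870) = -9937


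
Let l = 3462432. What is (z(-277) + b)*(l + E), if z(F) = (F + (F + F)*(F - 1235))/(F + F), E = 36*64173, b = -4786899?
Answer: -27641865756930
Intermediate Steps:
E = 2310228
z(F) = (F + 2*F*(-1235 + F))/(2*F) (z(F) = (F + (2*F)*(-1235 + F))/((2*F)) = (F + 2*F*(-1235 + F))*(1/(2*F)) = (F + 2*F*(-1235 + F))/(2*F))
(z(-277) + b)*(l + E) = ((-2469/2 - 277) - 4786899)*(3462432 + 2310228) = (-3023/2 - 4786899)*5772660 = -9576821/2*5772660 = -27641865756930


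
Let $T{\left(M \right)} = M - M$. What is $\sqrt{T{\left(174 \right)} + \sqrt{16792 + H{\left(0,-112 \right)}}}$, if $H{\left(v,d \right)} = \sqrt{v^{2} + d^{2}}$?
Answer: $2^{\frac{3}{4}} \sqrt[4]{2113} \approx 11.402$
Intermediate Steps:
$T{\left(M \right)} = 0$
$H{\left(v,d \right)} = \sqrt{d^{2} + v^{2}}$
$\sqrt{T{\left(174 \right)} + \sqrt{16792 + H{\left(0,-112 \right)}}} = \sqrt{0 + \sqrt{16792 + \sqrt{\left(-112\right)^{2} + 0^{2}}}} = \sqrt{0 + \sqrt{16792 + \sqrt{12544 + 0}}} = \sqrt{0 + \sqrt{16792 + \sqrt{12544}}} = \sqrt{0 + \sqrt{16792 + 112}} = \sqrt{0 + \sqrt{16904}} = \sqrt{0 + 2 \sqrt{4226}} = \sqrt{2 \sqrt{4226}} = 2^{\frac{3}{4}} \sqrt[4]{2113}$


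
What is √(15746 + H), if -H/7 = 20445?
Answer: I*√127369 ≈ 356.89*I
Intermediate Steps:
H = -143115 (H = -7*20445 = -143115)
√(15746 + H) = √(15746 - 143115) = √(-127369) = I*√127369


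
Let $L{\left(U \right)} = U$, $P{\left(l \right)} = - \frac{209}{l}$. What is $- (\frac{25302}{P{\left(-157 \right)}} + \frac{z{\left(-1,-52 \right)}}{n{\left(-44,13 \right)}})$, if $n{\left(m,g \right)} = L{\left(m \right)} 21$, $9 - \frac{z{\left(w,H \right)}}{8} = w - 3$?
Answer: $- \frac{83420200}{4389} \approx -19007.0$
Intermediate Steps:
$z{\left(w,H \right)} = 96 - 8 w$ ($z{\left(w,H \right)} = 72 - 8 \left(w - 3\right) = 72 - 8 \left(-3 + w\right) = 72 - \left(-24 + 8 w\right) = 96 - 8 w$)
$n{\left(m,g \right)} = 21 m$ ($n{\left(m,g \right)} = m 21 = 21 m$)
$- (\frac{25302}{P{\left(-157 \right)}} + \frac{z{\left(-1,-52 \right)}}{n{\left(-44,13 \right)}}) = - (\frac{25302}{\left(-209\right) \frac{1}{-157}} + \frac{96 - -8}{21 \left(-44\right)}) = - (\frac{25302}{\left(-209\right) \left(- \frac{1}{157}\right)} + \frac{96 + 8}{-924}) = - (\frac{25302}{\frac{209}{157}} + 104 \left(- \frac{1}{924}\right)) = - (25302 \cdot \frac{157}{209} - \frac{26}{231}) = - (\frac{3972414}{209} - \frac{26}{231}) = \left(-1\right) \frac{83420200}{4389} = - \frac{83420200}{4389}$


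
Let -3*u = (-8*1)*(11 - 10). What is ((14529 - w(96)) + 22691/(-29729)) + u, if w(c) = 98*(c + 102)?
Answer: -434616866/89187 ≈ -4873.1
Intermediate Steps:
u = 8/3 (u = -(-8*1)*(11 - 10)/3 = -(-8)/3 = -⅓*(-8) = 8/3 ≈ 2.6667)
w(c) = 9996 + 98*c (w(c) = 98*(102 + c) = 9996 + 98*c)
((14529 - w(96)) + 22691/(-29729)) + u = ((14529 - (9996 + 98*96)) + 22691/(-29729)) + 8/3 = ((14529 - (9996 + 9408)) + 22691*(-1/29729)) + 8/3 = ((14529 - 1*19404) - 22691/29729) + 8/3 = ((14529 - 19404) - 22691/29729) + 8/3 = (-4875 - 22691/29729) + 8/3 = -144951566/29729 + 8/3 = -434616866/89187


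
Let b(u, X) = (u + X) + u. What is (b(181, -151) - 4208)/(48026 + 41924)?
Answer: -571/12850 ≈ -0.044436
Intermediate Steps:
b(u, X) = X + 2*u (b(u, X) = (X + u) + u = X + 2*u)
(b(181, -151) - 4208)/(48026 + 41924) = ((-151 + 2*181) - 4208)/(48026 + 41924) = ((-151 + 362) - 4208)/89950 = (211 - 4208)*(1/89950) = -3997*1/89950 = -571/12850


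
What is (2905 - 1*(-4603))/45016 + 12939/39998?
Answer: 55172938/112534373 ≈ 0.49028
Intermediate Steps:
(2905 - 1*(-4603))/45016 + 12939/39998 = (2905 + 4603)*(1/45016) + 12939*(1/39998) = 7508*(1/45016) + 12939/39998 = 1877/11254 + 12939/39998 = 55172938/112534373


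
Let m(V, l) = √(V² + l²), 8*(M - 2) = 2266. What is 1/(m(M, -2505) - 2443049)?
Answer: -39088784/95495712960135 - 4*√101702281/95495712960135 ≈ -4.0975e-7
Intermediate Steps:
M = 1141/4 (M = 2 + (⅛)*2266 = 2 + 1133/4 = 1141/4 ≈ 285.25)
1/(m(M, -2505) - 2443049) = 1/(√((1141/4)² + (-2505)²) - 2443049) = 1/(√(1301881/16 + 6275025) - 2443049) = 1/(√(101702281/16) - 2443049) = 1/(√101702281/4 - 2443049) = 1/(-2443049 + √101702281/4)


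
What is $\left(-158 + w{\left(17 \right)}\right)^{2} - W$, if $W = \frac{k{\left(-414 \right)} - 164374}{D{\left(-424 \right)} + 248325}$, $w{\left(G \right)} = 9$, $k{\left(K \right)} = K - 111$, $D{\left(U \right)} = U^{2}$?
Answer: $\frac{9504435200}{428101} \approx 22201.0$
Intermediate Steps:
$k{\left(K \right)} = -111 + K$
$W = - \frac{164899}{428101}$ ($W = \frac{\left(-111 - 414\right) - 164374}{\left(-424\right)^{2} + 248325} = \frac{-525 - 164374}{179776 + 248325} = - \frac{164899}{428101} \approx -0.38519$)
$\left(-158 + w{\left(17 \right)}\right)^{2} - W = \left(-158 + 9\right)^{2} - - \frac{164899}{428101} = \left(-149\right)^{2} + \frac{164899}{428101} = 22201 + \frac{164899}{428101} = \frac{9504435200}{428101}$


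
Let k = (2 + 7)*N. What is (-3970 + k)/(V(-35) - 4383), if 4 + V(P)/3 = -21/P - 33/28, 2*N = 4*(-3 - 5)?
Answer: 575960/615543 ≈ 0.93569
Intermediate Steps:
N = -16 (N = (4*(-3 - 5))/2 = (4*(-8))/2 = (½)*(-32) = -16)
V(P) = -435/28 - 63/P (V(P) = -12 + 3*(-21/P - 33/28) = -12 + 3*(-33/28 - 21/P) = -12 + (-99/28 - 63/P) = -435/28 - 63/P)
k = -144 (k = (2 + 7)*(-16) = 9*(-16) = -144)
(-3970 + k)/(V(-35) - 4383) = (-3970 - 144)/((-435/28 - 63/(-35)) - 4383) = -4114/((-435/28 - 63*(-1/35)) - 4383) = -4114/((-435/28 + 9/5) - 4383) = -4114/(-1923/140 - 4383) = -4114/(-615543/140) = -4114*(-140/615543) = 575960/615543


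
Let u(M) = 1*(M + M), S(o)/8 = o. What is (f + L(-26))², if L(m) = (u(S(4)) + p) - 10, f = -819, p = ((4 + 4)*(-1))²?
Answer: 491401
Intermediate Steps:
S(o) = 8*o
p = 64 (p = (8*(-1))² = (-8)² = 64)
u(M) = 2*M (u(M) = 1*(2*M) = 2*M)
L(m) = 118 (L(m) = (2*(8*4) + 64) - 10 = (2*32 + 64) - 10 = (64 + 64) - 10 = 128 - 10 = 118)
(f + L(-26))² = (-819 + 118)² = (-701)² = 491401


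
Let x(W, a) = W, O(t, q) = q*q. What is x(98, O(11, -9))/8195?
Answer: 98/8195 ≈ 0.011959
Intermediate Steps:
O(t, q) = q²
x(98, O(11, -9))/8195 = 98/8195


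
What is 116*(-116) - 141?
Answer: -13597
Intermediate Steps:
116*(-116) - 141 = -13456 - 141 = -13597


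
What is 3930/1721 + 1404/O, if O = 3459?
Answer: 5336718/1984313 ≈ 2.6895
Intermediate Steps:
3930/1721 + 1404/O = 3930/1721 + 1404/3459 = 3930*(1/1721) + 1404*(1/3459) = 3930/1721 + 468/1153 = 5336718/1984313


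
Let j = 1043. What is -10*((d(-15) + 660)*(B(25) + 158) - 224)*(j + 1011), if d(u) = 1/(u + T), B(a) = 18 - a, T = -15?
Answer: -6126936166/3 ≈ -2.0423e+9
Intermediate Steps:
d(u) = 1/(-15 + u) (d(u) = 1/(u - 15) = 1/(-15 + u))
-10*((d(-15) + 660)*(B(25) + 158) - 224)*(j + 1011) = -10*((1/(-15 - 15) + 660)*((18 - 1*25) + 158) - 224)*(1043 + 1011) = -10*((1/(-30) + 660)*((18 - 25) + 158) - 224)*2054 = -10*((-1/30 + 660)*(-7 + 158) - 224)*2054 = -10*((19799/30)*151 - 224)*2054 = -10*(2989649/30 - 224)*2054 = -2982929*2054/3 = -10*3063468083/15 = -6126936166/3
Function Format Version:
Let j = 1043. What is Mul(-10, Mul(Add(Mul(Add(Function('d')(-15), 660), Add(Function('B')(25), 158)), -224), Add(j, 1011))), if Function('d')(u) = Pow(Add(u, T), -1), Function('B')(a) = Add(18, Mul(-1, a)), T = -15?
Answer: Rational(-6126936166, 3) ≈ -2.0423e+9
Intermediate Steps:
Function('d')(u) = Pow(Add(-15, u), -1) (Function('d')(u) = Pow(Add(u, -15), -1) = Pow(Add(-15, u), -1))
Mul(-10, Mul(Add(Mul(Add(Function('d')(-15), 660), Add(Function('B')(25), 158)), -224), Add(j, 1011))) = Mul(-10, Mul(Add(Mul(Add(Pow(Add(-15, -15), -1), 660), Add(Add(18, Mul(-1, 25)), 158)), -224), Add(1043, 1011))) = Mul(-10, Mul(Add(Mul(Add(Pow(-30, -1), 660), Add(Add(18, -25), 158)), -224), 2054)) = Mul(-10, Mul(Add(Mul(Add(Rational(-1, 30), 660), Add(-7, 158)), -224), 2054)) = Mul(-10, Mul(Add(Mul(Rational(19799, 30), 151), -224), 2054)) = Mul(-10, Mul(Add(Rational(2989649, 30), -224), 2054)) = Mul(-10, Mul(Rational(2982929, 30), 2054)) = Mul(-10, Rational(3063468083, 15)) = Rational(-6126936166, 3)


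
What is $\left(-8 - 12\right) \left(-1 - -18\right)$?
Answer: $-340$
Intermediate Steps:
$\left(-8 - 12\right) \left(-1 - -18\right) = - 20 \left(-1 + 18\right) = \left(-20\right) 17 = -340$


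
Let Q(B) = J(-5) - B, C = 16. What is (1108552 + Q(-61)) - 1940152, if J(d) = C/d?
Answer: -4157711/5 ≈ -8.3154e+5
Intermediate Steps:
J(d) = 16/d
Q(B) = -16/5 - B (Q(B) = 16/(-5) - B = 16*(-⅕) - B = -16/5 - B)
(1108552 + Q(-61)) - 1940152 = (1108552 + (-16/5 - 1*(-61))) - 1940152 = (1108552 + (-16/5 + 61)) - 1940152 = (1108552 + 289/5) - 1940152 = 5543049/5 - 1940152 = -4157711/5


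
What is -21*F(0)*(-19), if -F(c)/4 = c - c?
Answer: 0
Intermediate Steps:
F(c) = 0 (F(c) = -4*(c - c) = -4*0 = 0)
-21*F(0)*(-19) = -21*0*(-19) = 0*(-19) = 0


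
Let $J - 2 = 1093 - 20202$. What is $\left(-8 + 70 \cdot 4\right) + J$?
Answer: $-18835$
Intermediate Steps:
$J = -19107$ ($J = 2 + \left(1093 - 20202\right) = 2 - 19109 = -19107$)
$\left(-8 + 70 \cdot 4\right) + J = \left(-8 + 70 \cdot 4\right) - 19107 = \left(-8 + 280\right) - 19107 = 272 - 19107 = -18835$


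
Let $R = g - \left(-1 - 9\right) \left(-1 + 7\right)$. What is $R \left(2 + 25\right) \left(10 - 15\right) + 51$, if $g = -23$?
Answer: $-4944$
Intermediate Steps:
$R = 37$ ($R = -23 - \left(-1 - 9\right) \left(-1 + 7\right) = -23 - \left(-10\right) 6 = -23 - -60 = -23 + 60 = 37$)
$R \left(2 + 25\right) \left(10 - 15\right) + 51 = 37 \left(2 + 25\right) \left(10 - 15\right) + 51 = 37 \cdot 27 \left(-5\right) + 51 = 37 \left(-135\right) + 51 = -4995 + 51 = -4944$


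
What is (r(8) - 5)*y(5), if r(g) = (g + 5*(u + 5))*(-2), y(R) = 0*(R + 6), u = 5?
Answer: 0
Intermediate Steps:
y(R) = 0 (y(R) = 0*(6 + R) = 0)
r(g) = -100 - 2*g (r(g) = (g + 5*(5 + 5))*(-2) = (g + 5*10)*(-2) = (g + 50)*(-2) = (50 + g)*(-2) = -100 - 2*g)
(r(8) - 5)*y(5) = ((-100 - 2*8) - 5)*0 = ((-100 - 16) - 5)*0 = (-116 - 5)*0 = -121*0 = 0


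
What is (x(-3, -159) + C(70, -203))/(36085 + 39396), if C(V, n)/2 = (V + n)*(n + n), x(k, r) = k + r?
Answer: 107834/75481 ≈ 1.4286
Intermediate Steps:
C(V, n) = 4*n*(V + n) (C(V, n) = 2*((V + n)*(n + n)) = 2*((V + n)*(2*n)) = 2*(2*n*(V + n)) = 4*n*(V + n))
(x(-3, -159) + C(70, -203))/(36085 + 39396) = ((-3 - 159) + 4*(-203)*(70 - 203))/(36085 + 39396) = (-162 + 4*(-203)*(-133))/75481 = (-162 + 107996)*(1/75481) = 107834*(1/75481) = 107834/75481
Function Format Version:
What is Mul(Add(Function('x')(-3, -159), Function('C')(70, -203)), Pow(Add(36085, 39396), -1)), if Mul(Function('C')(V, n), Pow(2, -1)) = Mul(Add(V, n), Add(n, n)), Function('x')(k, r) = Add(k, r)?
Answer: Rational(107834, 75481) ≈ 1.4286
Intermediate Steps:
Function('C')(V, n) = Mul(4, n, Add(V, n)) (Function('C')(V, n) = Mul(2, Mul(Add(V, n), Add(n, n))) = Mul(2, Mul(Add(V, n), Mul(2, n))) = Mul(2, Mul(2, n, Add(V, n))) = Mul(4, n, Add(V, n)))
Mul(Add(Function('x')(-3, -159), Function('C')(70, -203)), Pow(Add(36085, 39396), -1)) = Mul(Add(Add(-3, -159), Mul(4, -203, Add(70, -203))), Pow(Add(36085, 39396), -1)) = Mul(Add(-162, Mul(4, -203, -133)), Pow(75481, -1)) = Mul(Add(-162, 107996), Rational(1, 75481)) = Mul(107834, Rational(1, 75481)) = Rational(107834, 75481)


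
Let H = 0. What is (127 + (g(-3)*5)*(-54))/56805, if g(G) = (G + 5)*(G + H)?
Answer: 1747/56805 ≈ 0.030754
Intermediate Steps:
g(G) = G*(5 + G) (g(G) = (G + 5)*(G + 0) = (5 + G)*G = G*(5 + G))
(127 + (g(-3)*5)*(-54))/56805 = (127 + (-3*(5 - 3)*5)*(-54))/56805 = (127 + (-3*2*5)*(-54))*(1/56805) = (127 - 6*5*(-54))*(1/56805) = (127 - 30*(-54))*(1/56805) = (127 + 1620)*(1/56805) = 1747*(1/56805) = 1747/56805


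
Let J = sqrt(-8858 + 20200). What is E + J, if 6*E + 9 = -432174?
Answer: -144061/2 + sqrt(11342) ≈ -71924.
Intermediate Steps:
E = -144061/2 (E = -3/2 + (1/6)*(-432174) = -3/2 - 72029 = -144061/2 ≈ -72031.)
J = sqrt(11342) ≈ 106.50
E + J = -144061/2 + sqrt(11342)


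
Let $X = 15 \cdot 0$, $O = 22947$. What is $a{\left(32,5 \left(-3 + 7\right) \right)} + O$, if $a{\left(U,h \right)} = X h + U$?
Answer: $22979$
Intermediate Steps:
$X = 0$
$a{\left(U,h \right)} = U$ ($a{\left(U,h \right)} = 0 h + U = 0 + U = U$)
$a{\left(32,5 \left(-3 + 7\right) \right)} + O = 32 + 22947 = 22979$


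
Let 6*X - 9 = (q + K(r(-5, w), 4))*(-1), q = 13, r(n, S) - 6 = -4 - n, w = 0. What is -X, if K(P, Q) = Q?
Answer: 4/3 ≈ 1.3333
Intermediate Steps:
r(n, S) = 2 - n (r(n, S) = 6 + (-4 - n) = 2 - n)
X = -4/3 (X = 3/2 + ((13 + 4)*(-1))/6 = 3/2 + (17*(-1))/6 = 3/2 + (⅙)*(-17) = 3/2 - 17/6 = -4/3 ≈ -1.3333)
-X = -1*(-4/3) = 4/3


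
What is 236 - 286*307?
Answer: -87566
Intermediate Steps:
236 - 286*307 = 236 - 87802 = -87566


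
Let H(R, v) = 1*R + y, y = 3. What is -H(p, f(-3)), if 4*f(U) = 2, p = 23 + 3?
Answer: -29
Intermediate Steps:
p = 26
f(U) = 1/2 (f(U) = (1/4)*2 = 1/2)
H(R, v) = 3 + R (H(R, v) = 1*R + 3 = R + 3 = 3 + R)
-H(p, f(-3)) = -(3 + 26) = -1*29 = -29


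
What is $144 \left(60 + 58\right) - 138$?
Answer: $16854$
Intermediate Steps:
$144 \left(60 + 58\right) - 138 = 144 \cdot 118 - 138 = 16992 - 138 = 16854$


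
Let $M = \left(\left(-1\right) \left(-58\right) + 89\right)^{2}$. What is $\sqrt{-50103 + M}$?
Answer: $3 i \sqrt{3166} \approx 168.8 i$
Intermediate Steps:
$M = 21609$ ($M = \left(58 + 89\right)^{2} = 147^{2} = 21609$)
$\sqrt{-50103 + M} = \sqrt{-50103 + 21609} = \sqrt{-28494} = 3 i \sqrt{3166}$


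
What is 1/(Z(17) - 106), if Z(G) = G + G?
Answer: -1/72 ≈ -0.013889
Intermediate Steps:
Z(G) = 2*G
1/(Z(17) - 106) = 1/(2*17 - 106) = 1/(34 - 106) = 1/(-72) = -1/72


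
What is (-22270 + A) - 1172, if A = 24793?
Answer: 1351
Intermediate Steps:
(-22270 + A) - 1172 = (-22270 + 24793) - 1172 = 2523 - 1172 = 1351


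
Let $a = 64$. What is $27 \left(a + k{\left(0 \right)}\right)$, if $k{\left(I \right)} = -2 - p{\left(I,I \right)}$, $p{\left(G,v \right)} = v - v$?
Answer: $1674$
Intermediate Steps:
$p{\left(G,v \right)} = 0$
$k{\left(I \right)} = -2$ ($k{\left(I \right)} = -2 - 0 = -2 + 0 = -2$)
$27 \left(a + k{\left(0 \right)}\right) = 27 \left(64 - 2\right) = 27 \cdot 62 = 1674$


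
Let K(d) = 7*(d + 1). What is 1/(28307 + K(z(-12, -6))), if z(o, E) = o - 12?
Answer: 1/28146 ≈ 3.5529e-5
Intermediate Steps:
z(o, E) = -12 + o
K(d) = 7 + 7*d (K(d) = 7*(1 + d) = 7 + 7*d)
1/(28307 + K(z(-12, -6))) = 1/(28307 + (7 + 7*(-12 - 12))) = 1/(28307 + (7 + 7*(-24))) = 1/(28307 + (7 - 168)) = 1/(28307 - 161) = 1/28146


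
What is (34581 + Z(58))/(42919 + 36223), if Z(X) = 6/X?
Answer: 501426/1147559 ≈ 0.43695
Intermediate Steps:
(34581 + Z(58))/(42919 + 36223) = (34581 + 6/58)/(42919 + 36223) = (34581 + 6*(1/58))/79142 = (34581 + 3/29)*(1/79142) = (1002852/29)*(1/79142) = 501426/1147559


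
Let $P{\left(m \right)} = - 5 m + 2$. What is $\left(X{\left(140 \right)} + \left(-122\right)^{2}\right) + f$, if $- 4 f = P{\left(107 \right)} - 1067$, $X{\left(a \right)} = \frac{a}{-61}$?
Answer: $\frac{932184}{61} \approx 15282.0$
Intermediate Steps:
$P{\left(m \right)} = 2 - 5 m$
$X{\left(a \right)} = - \frac{a}{61}$ ($X{\left(a \right)} = a \left(- \frac{1}{61}\right) = - \frac{a}{61}$)
$f = 400$ ($f = - \frac{\left(2 - 535\right) - 1067}{4} = - \frac{-533 - 1067}{4} = \left(- \frac{1}{4}\right) \left(-1600\right) = 400$)
$\left(X{\left(140 \right)} + \left(-122\right)^{2}\right) + f = \left(\left(- \frac{1}{61}\right) 140 + \left(-122\right)^{2}\right) + 400 = \left(- \frac{140}{61} + 14884\right) + 400 = \frac{907784}{61} + 400 = \frac{932184}{61}$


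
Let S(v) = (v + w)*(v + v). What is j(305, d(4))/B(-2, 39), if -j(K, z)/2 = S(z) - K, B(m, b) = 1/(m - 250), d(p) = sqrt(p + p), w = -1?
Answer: -145656 - 2016*sqrt(2) ≈ -1.4851e+5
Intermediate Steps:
d(p) = sqrt(2)*sqrt(p) (d(p) = sqrt(2*p) = sqrt(2)*sqrt(p))
S(v) = 2*v*(-1 + v) (S(v) = (v - 1)*(v + v) = (-1 + v)*(2*v) = 2*v*(-1 + v))
B(m, b) = 1/(-250 + m)
j(K, z) = 2*K - 4*z*(-1 + z) (j(K, z) = -2*(2*z*(-1 + z) - K) = -2*(-K + 2*z*(-1 + z)) = 2*K - 4*z*(-1 + z))
j(305, d(4))/B(-2, 39) = (2*305 - 4*sqrt(2)*sqrt(4)*(-1 + sqrt(2)*sqrt(4)))/(1/(-250 - 2)) = (610 - 4*sqrt(2)*2*(-1 + sqrt(2)*2))/(1/(-252)) = (610 - 4*2*sqrt(2)*(-1 + 2*sqrt(2)))/(-1/252) = (610 - 8*sqrt(2)*(-1 + 2*sqrt(2)))*(-252) = -153720 + 2016*sqrt(2)*(-1 + 2*sqrt(2))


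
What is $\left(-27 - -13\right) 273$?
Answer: $-3822$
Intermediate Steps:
$\left(-27 - -13\right) 273 = \left(-27 + 13\right) 273 = \left(-14\right) 273 = -3822$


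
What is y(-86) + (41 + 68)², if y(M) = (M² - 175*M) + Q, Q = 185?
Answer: 34512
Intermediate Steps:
y(M) = 185 + M² - 175*M (y(M) = (M² - 175*M) + 185 = 185 + M² - 175*M)
y(-86) + (41 + 68)² = (185 + (-86)² - 175*(-86)) + (41 + 68)² = (185 + 7396 + 15050) + 109² = 22631 + 11881 = 34512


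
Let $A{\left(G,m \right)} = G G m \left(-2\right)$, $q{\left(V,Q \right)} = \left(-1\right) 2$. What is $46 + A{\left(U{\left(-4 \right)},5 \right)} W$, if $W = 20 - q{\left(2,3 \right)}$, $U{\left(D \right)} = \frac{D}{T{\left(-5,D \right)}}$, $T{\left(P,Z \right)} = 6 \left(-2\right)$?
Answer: $\frac{194}{9} \approx 21.556$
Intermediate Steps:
$q{\left(V,Q \right)} = -2$
$T{\left(P,Z \right)} = -12$
$U{\left(D \right)} = - \frac{D}{12}$ ($U{\left(D \right)} = \frac{D}{-12} = D \left(- \frac{1}{12}\right) = - \frac{D}{12}$)
$A{\left(G,m \right)} = - 2 m G^{2}$ ($A{\left(G,m \right)} = G^{2} \left(- 2 m\right) = - 2 m G^{2}$)
$W = 22$ ($W = 20 - -2 = 20 + 2 = 22$)
$46 + A{\left(U{\left(-4 \right)},5 \right)} W = 46 + \left(-2\right) 5 \left(\left(- \frac{1}{12}\right) \left(-4\right)\right)^{2} \cdot 22 = 46 + \left(-2\right) 5 \left(\frac{1}{3}\right)^{2} \cdot 22 = 46 + \left(-2\right) 5 \cdot \frac{1}{9} \cdot 22 = 46 - \frac{220}{9} = \frac{194}{9}$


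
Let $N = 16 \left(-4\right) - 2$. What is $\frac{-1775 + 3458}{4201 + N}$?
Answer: $\frac{1683}{4135} \approx 0.40701$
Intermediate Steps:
$N = -66$ ($N = -64 - 2 = -66$)
$\frac{-1775 + 3458}{4201 + N} = \frac{-1775 + 3458}{4201 - 66} = \frac{1683}{4135}$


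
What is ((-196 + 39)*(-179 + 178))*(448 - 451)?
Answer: -471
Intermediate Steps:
((-196 + 39)*(-179 + 178))*(448 - 451) = -157*(-1)*(-3) = 157*(-3) = -471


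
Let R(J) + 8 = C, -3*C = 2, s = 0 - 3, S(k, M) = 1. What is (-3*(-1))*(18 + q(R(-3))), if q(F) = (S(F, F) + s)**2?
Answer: 66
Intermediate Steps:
s = -3
C = -2/3 (C = -1/3*2 = -2/3 ≈ -0.66667)
R(J) = -26/3 (R(J) = -8 - 2/3 = -26/3)
q(F) = 4 (q(F) = (1 - 3)**2 = (-2)**2 = 4)
(-3*(-1))*(18 + q(R(-3))) = (-3*(-1))*(18 + 4) = 3*22 = 66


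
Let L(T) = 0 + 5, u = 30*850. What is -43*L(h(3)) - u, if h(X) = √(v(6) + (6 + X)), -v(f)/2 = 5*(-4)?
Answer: -25715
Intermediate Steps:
u = 25500
v(f) = 40 (v(f) = -10*(-4) = -2*(-20) = 40)
h(X) = √(46 + X) (h(X) = √(40 + (6 + X)) = √(46 + X))
L(T) = 5
-43*L(h(3)) - u = -43*5 - 1*25500 = -215 - 25500 = -25715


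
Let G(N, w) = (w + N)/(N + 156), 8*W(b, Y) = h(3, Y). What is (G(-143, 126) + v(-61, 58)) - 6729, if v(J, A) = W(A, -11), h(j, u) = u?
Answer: -700095/104 ≈ -6731.7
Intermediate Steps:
W(b, Y) = Y/8
v(J, A) = -11/8 (v(J, A) = (1/8)*(-11) = -11/8)
G(N, w) = (N + w)/(156 + N)
(G(-143, 126) + v(-61, 58)) - 6729 = ((-143 + 126)/(156 - 143) - 11/8) - 6729 = (-17/13 - 11/8) - 6729 = -279/104 - 6729 = -700095/104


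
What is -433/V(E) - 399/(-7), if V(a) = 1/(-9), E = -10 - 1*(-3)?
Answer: 3954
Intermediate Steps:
E = -7 (E = -10 + 3 = -7)
V(a) = -⅑
-433/V(E) - 399/(-7) = -433/(-⅑) - 399/(-7) = -433*(-9) - 399*(-⅐) = 3897 + 57 = 3954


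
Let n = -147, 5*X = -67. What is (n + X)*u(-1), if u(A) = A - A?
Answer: 0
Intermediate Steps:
X = -67/5 (X = (1/5)*(-67) = -67/5 ≈ -13.400)
u(A) = 0
(n + X)*u(-1) = (-147 - 67/5)*0 = -802/5*0 = 0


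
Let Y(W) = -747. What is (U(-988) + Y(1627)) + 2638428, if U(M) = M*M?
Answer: 3613825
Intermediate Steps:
U(M) = M²
(U(-988) + Y(1627)) + 2638428 = ((-988)² - 747) + 2638428 = (976144 - 747) + 2638428 = 975397 + 2638428 = 3613825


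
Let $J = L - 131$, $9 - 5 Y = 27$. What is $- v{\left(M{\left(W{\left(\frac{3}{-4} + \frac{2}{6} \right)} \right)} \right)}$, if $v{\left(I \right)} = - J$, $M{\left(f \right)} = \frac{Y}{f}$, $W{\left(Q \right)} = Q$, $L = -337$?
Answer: $-468$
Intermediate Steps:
$Y = - \frac{18}{5}$ ($Y = \frac{9}{5} - \frac{27}{5} = - \frac{18}{5} \approx -3.6$)
$J = -468$ ($J = -337 - 131 = -468$)
$M{\left(f \right)} = - \frac{18}{5 f}$
$v{\left(I \right)} = 468$ ($v{\left(I \right)} = \left(-1\right) \left(-468\right) = 468$)
$- v{\left(M{\left(W{\left(\frac{3}{-4} + \frac{2}{6} \right)} \right)} \right)} = \left(-1\right) 468 = -468$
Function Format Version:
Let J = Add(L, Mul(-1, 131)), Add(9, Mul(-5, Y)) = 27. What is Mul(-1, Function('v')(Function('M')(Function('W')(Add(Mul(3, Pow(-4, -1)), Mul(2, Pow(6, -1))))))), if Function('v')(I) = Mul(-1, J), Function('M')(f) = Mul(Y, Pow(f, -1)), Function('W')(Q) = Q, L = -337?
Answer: -468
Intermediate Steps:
Y = Rational(-18, 5) (Y = Add(Rational(9, 5), Mul(Rational(-1, 5), 27)) = Add(Rational(9, 5), Rational(-27, 5)) = Rational(-18, 5) ≈ -3.6000)
J = -468 (J = Add(-337, Mul(-1, 131)) = Add(-337, -131) = -468)
Function('M')(f) = Mul(Rational(-18, 5), Pow(f, -1))
Function('v')(I) = 468 (Function('v')(I) = Mul(-1, -468) = 468)
Mul(-1, Function('v')(Function('M')(Function('W')(Add(Mul(3, Pow(-4, -1)), Mul(2, Pow(6, -1))))))) = Mul(-1, 468) = -468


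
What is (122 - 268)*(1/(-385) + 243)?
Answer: -13658884/385 ≈ -35478.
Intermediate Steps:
(122 - 268)*(1/(-385) + 243) = -146*(-1/385 + 243) = -146*93554/385 = -13658884/385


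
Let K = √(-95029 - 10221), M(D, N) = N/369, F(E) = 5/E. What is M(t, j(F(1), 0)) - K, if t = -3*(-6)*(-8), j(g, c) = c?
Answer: -5*I*√4210 ≈ -324.42*I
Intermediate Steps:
t = -144 (t = 18*(-8) = -144)
M(D, N) = N/369 (M(D, N) = N*(1/369) = N/369)
K = 5*I*√4210 (K = √(-105250) = 5*I*√4210 ≈ 324.42*I)
M(t, j(F(1), 0)) - K = (1/369)*0 - 5*I*√4210 = 0 - 5*I*√4210 = -5*I*√4210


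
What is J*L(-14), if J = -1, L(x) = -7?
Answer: 7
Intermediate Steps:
J*L(-14) = -1*(-7) = 7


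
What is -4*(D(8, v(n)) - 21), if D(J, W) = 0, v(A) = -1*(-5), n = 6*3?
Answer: 84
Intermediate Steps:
n = 18
v(A) = 5
-4*(D(8, v(n)) - 21) = -4*(0 - 21) = -4*(-21) = 84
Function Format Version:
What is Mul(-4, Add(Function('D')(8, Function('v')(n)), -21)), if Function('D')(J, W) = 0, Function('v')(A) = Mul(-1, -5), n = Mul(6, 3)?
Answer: 84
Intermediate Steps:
n = 18
Function('v')(A) = 5
Mul(-4, Add(Function('D')(8, Function('v')(n)), -21)) = Mul(-4, Add(0, -21)) = Mul(-4, -21) = 84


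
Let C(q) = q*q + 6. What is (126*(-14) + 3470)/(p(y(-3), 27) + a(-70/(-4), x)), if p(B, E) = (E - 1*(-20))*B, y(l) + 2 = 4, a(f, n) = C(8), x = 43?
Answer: 853/82 ≈ 10.402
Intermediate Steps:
C(q) = 6 + q² (C(q) = q² + 6 = 6 + q²)
a(f, n) = 70 (a(f, n) = 6 + 8² = 6 + 64 = 70)
y(l) = 2 (y(l) = -2 + 4 = 2)
p(B, E) = B*(20 + E) (p(B, E) = (E + 20)*B = (20 + E)*B = B*(20 + E))
(126*(-14) + 3470)/(p(y(-3), 27) + a(-70/(-4), x)) = (126*(-14) + 3470)/(2*(20 + 27) + 70) = (-1764 + 3470)/(2*47 + 70) = 1706/(94 + 70) = 1706/164 = 1706*(1/164) = 853/82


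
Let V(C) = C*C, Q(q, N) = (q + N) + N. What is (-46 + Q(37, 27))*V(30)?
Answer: 40500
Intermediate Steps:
Q(q, N) = q + 2*N (Q(q, N) = (N + q) + N = q + 2*N)
V(C) = C²
(-46 + Q(37, 27))*V(30) = (-46 + (37 + 2*27))*30² = (-46 + (37 + 54))*900 = (-46 + 91)*900 = 45*900 = 40500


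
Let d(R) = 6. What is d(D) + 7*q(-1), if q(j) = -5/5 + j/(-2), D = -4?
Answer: 5/2 ≈ 2.5000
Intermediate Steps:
q(j) = -1 - j/2 (q(j) = -5*⅕ + j*(-½) = -1 - j/2)
d(D) + 7*q(-1) = 6 + 7*(-1 - ½*(-1)) = 6 + 7*(-1 + ½) = 6 + 7*(-½) = 6 - 7/2 = 5/2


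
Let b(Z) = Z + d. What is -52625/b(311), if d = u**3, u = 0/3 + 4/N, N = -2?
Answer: -52625/303 ≈ -173.68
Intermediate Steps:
u = -2 (u = 0/3 + 4/(-2) = 0*(1/3) + 4*(-1/2) = 0 - 2 = -2)
d = -8 (d = (-2)**3 = -8)
b(Z) = -8 + Z (b(Z) = Z - 8 = -8 + Z)
-52625/b(311) = -52625/(-8 + 311) = -52625/303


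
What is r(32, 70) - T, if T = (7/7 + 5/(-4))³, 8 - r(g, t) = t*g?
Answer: -142847/64 ≈ -2232.0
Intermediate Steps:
r(g, t) = 8 - g*t (r(g, t) = 8 - t*g = 8 - g*t)
T = -1/64 (T = (7*(⅐) + 5*(-¼))³ = (1 - 5/4)³ = (-¼)³ = -1/64 ≈ -0.015625)
r(32, 70) - T = (8 - 1*32*70) - 1*(-1/64) = (8 - 2240) + 1/64 = -2232 + 1/64 = -142847/64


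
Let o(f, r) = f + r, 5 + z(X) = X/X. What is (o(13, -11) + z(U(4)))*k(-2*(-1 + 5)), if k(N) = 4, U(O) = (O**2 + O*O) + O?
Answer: -8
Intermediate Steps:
U(O) = O + 2*O**2 (U(O) = (O**2 + O**2) + O = 2*O**2 + O = O + 2*O**2)
z(X) = -4 (z(X) = -5 + X/X = -5 + 1 = -4)
(o(13, -11) + z(U(4)))*k(-2*(-1 + 5)) = ((13 - 11) - 4)*4 = (2 - 4)*4 = -2*4 = -8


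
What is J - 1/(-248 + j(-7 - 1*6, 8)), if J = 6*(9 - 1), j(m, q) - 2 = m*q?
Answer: 16801/350 ≈ 48.003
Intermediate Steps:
j(m, q) = 2 + m*q
J = 48 (J = 6*8 = 48)
J - 1/(-248 + j(-7 - 1*6, 8)) = 48 - 1/(-248 + (2 + (-7 - 1*6)*8)) = 48 - 1/(-248 + (2 + (-7 - 6)*8)) = 48 - 1/(-248 + (2 - 13*8)) = 48 - 1/(-248 + (2 - 104)) = 48 - 1/(-248 - 102) = 48 - 1/(-350) = 48 - 1*(-1/350) = 48 + 1/350 = 16801/350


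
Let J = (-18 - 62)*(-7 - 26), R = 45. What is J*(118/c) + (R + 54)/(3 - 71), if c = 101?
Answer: 21173361/6868 ≈ 3082.9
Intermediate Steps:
J = 2640 (J = -80*(-33) = 2640)
J*(118/c) + (R + 54)/(3 - 71) = 2640*(118/101) + (45 + 54)/(3 - 71) = 2640*(118*(1/101)) + 99/(-68) = 2640*(118/101) + 99*(-1/68) = 311520/101 - 99/68 = 21173361/6868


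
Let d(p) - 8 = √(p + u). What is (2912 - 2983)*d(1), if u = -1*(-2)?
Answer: -568 - 71*√3 ≈ -690.98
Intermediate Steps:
u = 2
d(p) = 8 + √(2 + p) (d(p) = 8 + √(p + 2) = 8 + √(2 + p))
(2912 - 2983)*d(1) = (2912 - 2983)*(8 + √(2 + 1)) = -71*(8 + √3) = -568 - 71*√3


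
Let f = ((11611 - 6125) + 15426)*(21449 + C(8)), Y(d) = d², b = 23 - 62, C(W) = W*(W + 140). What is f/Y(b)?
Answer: 36407792/117 ≈ 3.1118e+5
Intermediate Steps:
C(W) = W*(140 + W)
b = -39
f = 473301296 (f = ((11611 - 6125) + 15426)*(21449 + 8*(140 + 8)) = (5486 + 15426)*(21449 + 8*148) = 20912*(21449 + 1184) = 20912*22633 = 473301296)
f/Y(b) = 473301296/((-39)²) = 473301296/1521 = 473301296*(1/1521) = 36407792/117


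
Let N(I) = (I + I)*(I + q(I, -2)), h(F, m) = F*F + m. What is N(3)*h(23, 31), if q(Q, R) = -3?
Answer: 0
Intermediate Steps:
h(F, m) = m + F² (h(F, m) = F² + m = m + F²)
N(I) = 2*I*(-3 + I) (N(I) = (I + I)*(I - 3) = (2*I)*(-3 + I) = 2*I*(-3 + I))
N(3)*h(23, 31) = (2*3*(-3 + 3))*(31 + 23²) = (2*3*0)*(31 + 529) = 0*560 = 0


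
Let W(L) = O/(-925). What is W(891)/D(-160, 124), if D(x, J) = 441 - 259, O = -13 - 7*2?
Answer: 27/168350 ≈ 0.00016038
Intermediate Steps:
O = -27 (O = -13 - 14 = -27)
D(x, J) = 182
W(L) = 27/925 (W(L) = -27/(-925) = -27*(-1/925) = 27/925)
W(891)/D(-160, 124) = (27/925)/182 = (27/925)*(1/182) = 27/168350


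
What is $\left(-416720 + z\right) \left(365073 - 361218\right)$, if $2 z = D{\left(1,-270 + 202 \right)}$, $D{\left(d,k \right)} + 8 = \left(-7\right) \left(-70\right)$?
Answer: $-1605526545$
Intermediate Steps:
$D{\left(d,k \right)} = 482$ ($D{\left(d,k \right)} = -8 - -490 = -8 + 490 = 482$)
$z = 241$ ($z = \frac{1}{2} \cdot 482 = 241$)
$\left(-416720 + z\right) \left(365073 - 361218\right) = \left(-416720 + 241\right) \left(365073 - 361218\right) = \left(-416479\right) 3855 = -1605526545$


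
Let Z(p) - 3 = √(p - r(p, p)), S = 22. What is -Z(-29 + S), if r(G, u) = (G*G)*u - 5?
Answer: -3 - √341 ≈ -21.466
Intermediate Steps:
r(G, u) = -5 + u*G² (r(G, u) = G²*u - 5 = u*G² - 5 = -5 + u*G²)
Z(p) = 3 + √(5 + p - p³) (Z(p) = 3 + √(p - (-5 + p*p²)) = 3 + √(p - (-5 + p³)) = 3 + √(p + (5 - p³)) = 3 + √(5 + p - p³))
-Z(-29 + S) = -(3 + √(5 + (-29 + 22) - (-29 + 22)³)) = -(3 + √(5 - 7 - 1*(-7)³)) = -(3 + √(5 - 7 - 1*(-343))) = -(3 + √(5 - 7 + 343)) = -(3 + √341) = -3 - √341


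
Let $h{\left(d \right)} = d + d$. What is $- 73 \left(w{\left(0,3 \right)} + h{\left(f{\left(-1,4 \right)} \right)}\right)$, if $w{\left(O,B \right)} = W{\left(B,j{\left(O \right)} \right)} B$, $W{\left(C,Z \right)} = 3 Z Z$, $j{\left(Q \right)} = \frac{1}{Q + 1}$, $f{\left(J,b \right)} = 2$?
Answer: $-949$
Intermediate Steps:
$j{\left(Q \right)} = \frac{1}{1 + Q}$
$W{\left(C,Z \right)} = 3 Z^{2}$
$h{\left(d \right)} = 2 d$
$w{\left(O,B \right)} = \frac{3 B}{\left(1 + O\right)^{2}}$ ($w{\left(O,B \right)} = 3 \left(\frac{1}{1 + O}\right)^{2} B = \frac{3}{\left(1 + O\right)^{2}} B = \frac{3 B}{\left(1 + O\right)^{2}}$)
$- 73 \left(w{\left(0,3 \right)} + h{\left(f{\left(-1,4 \right)} \right)}\right) = - 73 \left(3 \cdot 3 \frac{1}{\left(1 + 0\right)^{2}} + 2 \cdot 2\right) = - 73 \left(3 \cdot 3 \cdot 1^{-2} + 4\right) = - 73 \left(3 \cdot 3 \cdot 1 + 4\right) = - 73 \left(9 + 4\right) = \left(-73\right) 13 = -949$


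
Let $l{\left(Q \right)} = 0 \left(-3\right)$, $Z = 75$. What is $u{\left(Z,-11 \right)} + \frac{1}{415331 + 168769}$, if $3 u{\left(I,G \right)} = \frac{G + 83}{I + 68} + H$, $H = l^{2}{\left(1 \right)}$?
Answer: $\frac{1274413}{7593300} \approx 0.16783$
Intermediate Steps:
$l{\left(Q \right)} = 0$
$H = 0$ ($H = 0^{2} = 0$)
$u{\left(I,G \right)} = \frac{83 + G}{3 \left(68 + I\right)}$ ($u{\left(I,G \right)} = \frac{\frac{G + 83}{I + 68} + 0}{3} = \frac{\frac{83 + G}{68 + I} + 0}{3} = \frac{\frac{1}{68 + I} \left(83 + G\right)}{3} = \frac{83 + G}{3 \left(68 + I\right)}$)
$u{\left(Z,-11 \right)} + \frac{1}{415331 + 168769} = \frac{83 - 11}{3 \left(68 + 75\right)} + \frac{1}{415331 + 168769} = \frac{1}{3} \cdot \frac{1}{143} \cdot 72 + \frac{1}{584100} = \frac{24}{143} + \frac{1}{584100} = \frac{1274413}{7593300}$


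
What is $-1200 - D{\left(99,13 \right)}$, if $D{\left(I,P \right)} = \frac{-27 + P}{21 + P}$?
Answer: $- \frac{20393}{17} \approx -1199.6$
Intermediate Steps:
$D{\left(I,P \right)} = \frac{-27 + P}{21 + P}$
$-1200 - D{\left(99,13 \right)} = -1200 - \frac{-27 + 13}{21 + 13} = -1200 - \frac{1}{34} \left(-14\right) = -1200 - - \frac{7}{17} = -1200 + \frac{7}{17} = - \frac{20393}{17}$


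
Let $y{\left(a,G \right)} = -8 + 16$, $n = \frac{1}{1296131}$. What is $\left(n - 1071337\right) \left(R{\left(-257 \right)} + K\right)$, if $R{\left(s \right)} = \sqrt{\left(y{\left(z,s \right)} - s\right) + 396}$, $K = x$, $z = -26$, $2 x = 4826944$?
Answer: $- \frac{3351330559355150912}{1296131} - \frac{1388593097146 \sqrt{661}}{1296131} \approx -2.5857 \cdot 10^{12}$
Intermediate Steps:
$x = 2413472$ ($x = \frac{1}{2} \cdot 4826944 = 2413472$)
$n = \frac{1}{1296131} \approx 7.7153 \cdot 10^{-7}$
$y{\left(a,G \right)} = 8$
$K = 2413472$
$R{\left(s \right)} = \sqrt{404 - s}$ ($R{\left(s \right)} = \sqrt{\left(8 - s\right) + 396} = \sqrt{404 - s}$)
$\left(n - 1071337\right) \left(R{\left(-257 \right)} + K\right) = \left(\frac{1}{1296131} - 1071337\right) \left(\sqrt{404 - -257} + 2413472\right) = - \frac{1388593097146 \left(\sqrt{404 + 257} + 2413472\right)}{1296131} = - \frac{1388593097146 \left(\sqrt{661} + 2413472\right)}{1296131} = - \frac{1388593097146 \left(2413472 + \sqrt{661}\right)}{1296131} = - \frac{3351330559355150912}{1296131} - \frac{1388593097146 \sqrt{661}}{1296131}$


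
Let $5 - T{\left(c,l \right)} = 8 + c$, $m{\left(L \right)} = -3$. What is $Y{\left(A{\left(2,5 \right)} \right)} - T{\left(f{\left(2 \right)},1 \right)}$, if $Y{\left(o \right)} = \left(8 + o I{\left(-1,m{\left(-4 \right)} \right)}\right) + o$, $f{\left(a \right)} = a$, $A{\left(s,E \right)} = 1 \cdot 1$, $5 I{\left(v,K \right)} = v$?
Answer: $\frac{69}{5} \approx 13.8$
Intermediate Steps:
$I{\left(v,K \right)} = \frac{v}{5}$
$A{\left(s,E \right)} = 1$
$T{\left(c,l \right)} = -3 - c$ ($T{\left(c,l \right)} = 5 - \left(8 + c\right) = -3 - c$)
$Y{\left(o \right)} = 8 + \frac{4 o}{5}$ ($Y{\left(o \right)} = \left(8 + o \frac{1}{5} \left(-1\right)\right) + o = \left(8 + o \left(- \frac{1}{5}\right)\right) + o = \left(8 - \frac{o}{5}\right) + o = 8 + \frac{4 o}{5}$)
$Y{\left(A{\left(2,5 \right)} \right)} - T{\left(f{\left(2 \right)},1 \right)} = \left(8 + \frac{4}{5} \cdot 1\right) - \left(-3 - 2\right) = \left(8 + \frac{4}{5}\right) - \left(-3 - 2\right) = \frac{44}{5} - -5 = \frac{44}{5} + 5 = \frac{69}{5}$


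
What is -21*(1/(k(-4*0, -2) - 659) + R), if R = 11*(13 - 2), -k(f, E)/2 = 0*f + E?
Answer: -1664334/655 ≈ -2541.0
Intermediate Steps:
k(f, E) = -2*E (k(f, E) = -2*(0*f + E) = -2*(0 + E) = -2*E)
R = 121 (R = 11*11 = 121)
-21*(1/(k(-4*0, -2) - 659) + R) = -21*(1/(-2*(-2) - 659) + 121) = -21*(1/(4 - 659) + 121) = -21*(1/(-655) + 121) = -21*(-1/655 + 121) = -21*79254/655 = -1664334/655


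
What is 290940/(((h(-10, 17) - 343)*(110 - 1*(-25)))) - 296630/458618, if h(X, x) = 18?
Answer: -375499903/51594525 ≈ -7.2779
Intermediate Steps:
290940/(((h(-10, 17) - 343)*(110 - 1*(-25)))) - 296630/458618 = 290940/(((18 - 343)*(110 - 1*(-25)))) - 296630/458618 = 290940/((-325*(110 + 25))) - 296630*1/458618 = 290940/((-325*135)) - 148315/229309 = 290940/(-43875) - 148315/229309 = 290940*(-1/43875) - 148315/229309 = -1492/225 - 148315/229309 = -375499903/51594525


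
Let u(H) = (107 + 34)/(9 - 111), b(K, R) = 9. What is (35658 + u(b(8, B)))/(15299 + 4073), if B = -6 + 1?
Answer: 1212325/658648 ≈ 1.8406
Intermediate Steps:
B = -5
u(H) = -47/34 (u(H) = 141/(-102) = 141*(-1/102) = -47/34)
(35658 + u(b(8, B)))/(15299 + 4073) = (35658 - 47/34)/(15299 + 4073) = (1212325/34)/19372 = (1212325/34)*(1/19372) = 1212325/658648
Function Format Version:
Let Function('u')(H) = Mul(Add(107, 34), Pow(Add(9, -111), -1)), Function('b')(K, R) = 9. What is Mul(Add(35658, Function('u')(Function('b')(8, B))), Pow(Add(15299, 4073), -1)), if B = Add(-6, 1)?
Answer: Rational(1212325, 658648) ≈ 1.8406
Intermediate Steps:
B = -5
Function('u')(H) = Rational(-47, 34) (Function('u')(H) = Mul(141, Pow(-102, -1)) = Mul(141, Rational(-1, 102)) = Rational(-47, 34))
Mul(Add(35658, Function('u')(Function('b')(8, B))), Pow(Add(15299, 4073), -1)) = Mul(Add(35658, Rational(-47, 34)), Pow(Add(15299, 4073), -1)) = Mul(Rational(1212325, 34), Pow(19372, -1)) = Mul(Rational(1212325, 34), Rational(1, 19372)) = Rational(1212325, 658648)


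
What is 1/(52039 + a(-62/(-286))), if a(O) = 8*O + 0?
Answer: 143/7441825 ≈ 1.9216e-5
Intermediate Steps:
a(O) = 8*O
1/(52039 + a(-62/(-286))) = 1/(52039 + 8*(-62/(-286))) = 1/(52039 + 8*(-62*(-1/286))) = 1/(52039 + 8*(31/143)) = 1/(52039 + 248/143) = 1/(7441825/143) = 143/7441825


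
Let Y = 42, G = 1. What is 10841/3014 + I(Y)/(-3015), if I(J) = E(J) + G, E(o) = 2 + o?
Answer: 723333/201938 ≈ 3.5820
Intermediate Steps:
I(J) = 3 + J (I(J) = (2 + J) + 1 = 3 + J)
10841/3014 + I(Y)/(-3015) = 10841/3014 + (3 + 42)/(-3015) = 10841*(1/3014) + 45*(-1/3015) = 10841/3014 - 1/67 = 723333/201938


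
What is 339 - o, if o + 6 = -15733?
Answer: 16078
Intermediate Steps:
o = -15739 (o = -6 - 15733 = -15739)
339 - o = 339 - 1*(-15739) = 339 + 15739 = 16078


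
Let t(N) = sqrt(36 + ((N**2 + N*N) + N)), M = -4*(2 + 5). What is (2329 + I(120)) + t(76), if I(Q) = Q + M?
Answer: 2529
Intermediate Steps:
M = -28 (M = -4*7 = -28)
t(N) = sqrt(36 + N + 2*N**2) (t(N) = sqrt(36 + ((N**2 + N**2) + N)) = sqrt(36 + (2*N**2 + N)) = sqrt(36 + (N + 2*N**2)) = sqrt(36 + N + 2*N**2))
I(Q) = -28 + Q (I(Q) = Q - 28 = -28 + Q)
(2329 + I(120)) + t(76) = (2329 + (-28 + 120)) + sqrt(36 + 76 + 2*76**2) = (2329 + 92) + sqrt(36 + 76 + 2*5776) = 2421 + sqrt(36 + 76 + 11552) = 2421 + sqrt(11664) = 2421 + 108 = 2529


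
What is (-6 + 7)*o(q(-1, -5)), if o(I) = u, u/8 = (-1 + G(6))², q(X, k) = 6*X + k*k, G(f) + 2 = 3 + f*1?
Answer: 288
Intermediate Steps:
G(f) = 1 + f (G(f) = -2 + (3 + f*1) = -2 + (3 + f) = 1 + f)
q(X, k) = k² + 6*X (q(X, k) = 6*X + k² = k² + 6*X)
u = 288 (u = 8*(-1 + (1 + 6))² = 8*(-1 + 7)² = 8*6² = 8*36 = 288)
o(I) = 288
(-6 + 7)*o(q(-1, -5)) = (-6 + 7)*288 = 1*288 = 288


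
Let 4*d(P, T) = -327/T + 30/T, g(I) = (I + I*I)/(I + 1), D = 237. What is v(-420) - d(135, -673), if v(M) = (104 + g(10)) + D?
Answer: 944595/2692 ≈ 350.89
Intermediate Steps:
g(I) = (I + I²)/(1 + I)
d(P, T) = -297/(4*T) (d(P, T) = (-327/T + 30/T)/4 = (-297/T)/4 = -297/(4*T))
v(M) = 351 (v(M) = (104 + 10) + 237 = 114 + 237 = 351)
v(-420) - d(135, -673) = 351 - (-297)/(4*(-673)) = 351 - (-297)*(-1)/(4*673) = 351 - 1*297/2692 = 351 - 297/2692 = 944595/2692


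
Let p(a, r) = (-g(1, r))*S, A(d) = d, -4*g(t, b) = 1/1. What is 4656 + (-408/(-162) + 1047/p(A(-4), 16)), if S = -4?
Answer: 97511/27 ≈ 3611.5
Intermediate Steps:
g(t, b) = -¼ (g(t, b) = -¼/1 = -¼*1 = -¼)
p(a, r) = -1 (p(a, r) = -1*(-¼)*(-4) = (¼)*(-4) = -1)
4656 + (-408/(-162) + 1047/p(A(-4), 16)) = 4656 + (-408/(-162) + 1047/(-1)) = 4656 + (-408*(-1/162) + 1047*(-1)) = 4656 + (68/27 - 1047) = 4656 - 28201/27 = 97511/27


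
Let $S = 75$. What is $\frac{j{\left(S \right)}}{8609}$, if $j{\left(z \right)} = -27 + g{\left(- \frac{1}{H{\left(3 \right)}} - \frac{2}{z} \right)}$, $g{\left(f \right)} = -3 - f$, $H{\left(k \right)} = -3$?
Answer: $- \frac{2273}{645675} \approx -0.0035203$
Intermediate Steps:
$j{\left(z \right)} = - \frac{91}{3} + \frac{2}{z}$ ($j{\left(z \right)} = -27 - \left(3 + \frac{1}{3} - \frac{2}{z}\right) = -27 - \left(\frac{10}{3} - \frac{2}{z}\right) = - \frac{91}{3} + \frac{2}{z}$)
$\frac{j{\left(S \right)}}{8609} = \frac{- \frac{91}{3} + \frac{2}{75}}{8609} = \left(- \frac{91}{3} + 2 \cdot \frac{1}{75}\right) \frac{1}{8609} = \left(- \frac{91}{3} + \frac{2}{75}\right) \frac{1}{8609} = \left(- \frac{2273}{75}\right) \frac{1}{8609} = - \frac{2273}{645675}$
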